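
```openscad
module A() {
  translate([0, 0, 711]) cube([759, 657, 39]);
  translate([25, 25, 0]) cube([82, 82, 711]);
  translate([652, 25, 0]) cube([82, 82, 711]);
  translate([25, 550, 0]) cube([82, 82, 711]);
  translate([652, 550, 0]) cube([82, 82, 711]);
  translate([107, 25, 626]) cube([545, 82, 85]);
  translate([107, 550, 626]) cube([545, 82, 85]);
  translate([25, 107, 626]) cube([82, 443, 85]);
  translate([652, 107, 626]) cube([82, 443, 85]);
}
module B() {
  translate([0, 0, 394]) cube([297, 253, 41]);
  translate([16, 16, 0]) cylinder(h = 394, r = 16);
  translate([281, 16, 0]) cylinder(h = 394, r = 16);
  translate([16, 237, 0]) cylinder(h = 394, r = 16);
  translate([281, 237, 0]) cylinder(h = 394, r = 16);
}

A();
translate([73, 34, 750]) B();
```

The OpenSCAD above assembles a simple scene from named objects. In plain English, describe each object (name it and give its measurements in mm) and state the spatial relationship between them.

A is a rectangular dining table. The top is 759×657×39 mm with its upper surface at z = 750 mm. It stands on four 82×82 mm square legs, each inset 25 mm from the nearest pair of top edges, running from the floor to the underside of the top. Four apron rails, 82 mm thick and 85 mm tall, run between adjacent legs with their top edges flush with the underside of the top and their outer faces flush with the legs' outer faces.

B is a four-legged stool. The seat is a 297×253×41 mm slab whose top surface is at z = 435 mm; four round legs, each 32 mm in diameter, run from the floor (z = 0) to the underside of the seat, each leg's axis is inset half a diameter from the nearest pair of seat edges (so the leg's bounding box is flush with the corner).

The stool is on top of the table.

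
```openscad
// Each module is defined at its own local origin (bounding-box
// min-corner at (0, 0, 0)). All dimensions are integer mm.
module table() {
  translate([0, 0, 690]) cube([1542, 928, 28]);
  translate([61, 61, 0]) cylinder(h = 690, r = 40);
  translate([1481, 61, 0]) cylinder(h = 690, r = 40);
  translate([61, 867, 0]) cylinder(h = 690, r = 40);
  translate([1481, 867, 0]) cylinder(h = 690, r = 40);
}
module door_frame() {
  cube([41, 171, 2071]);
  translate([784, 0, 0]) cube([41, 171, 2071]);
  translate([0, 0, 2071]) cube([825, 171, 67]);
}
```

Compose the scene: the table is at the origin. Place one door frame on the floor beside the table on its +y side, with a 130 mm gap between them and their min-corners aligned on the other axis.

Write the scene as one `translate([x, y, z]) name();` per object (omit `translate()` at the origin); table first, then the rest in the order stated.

table();
translate([0, 1058, 0]) door_frame();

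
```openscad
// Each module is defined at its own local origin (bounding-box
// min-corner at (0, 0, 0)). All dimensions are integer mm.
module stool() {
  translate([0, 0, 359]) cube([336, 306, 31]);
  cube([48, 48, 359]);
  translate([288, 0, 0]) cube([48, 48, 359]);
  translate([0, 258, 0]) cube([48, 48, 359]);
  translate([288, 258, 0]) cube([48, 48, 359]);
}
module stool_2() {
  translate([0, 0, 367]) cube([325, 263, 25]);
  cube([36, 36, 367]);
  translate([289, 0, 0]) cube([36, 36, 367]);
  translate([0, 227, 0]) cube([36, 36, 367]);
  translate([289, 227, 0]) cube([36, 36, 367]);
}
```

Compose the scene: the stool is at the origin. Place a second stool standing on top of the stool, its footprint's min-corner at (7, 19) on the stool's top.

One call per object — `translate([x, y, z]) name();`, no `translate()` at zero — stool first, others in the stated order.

stool();
translate([7, 19, 390]) stool_2();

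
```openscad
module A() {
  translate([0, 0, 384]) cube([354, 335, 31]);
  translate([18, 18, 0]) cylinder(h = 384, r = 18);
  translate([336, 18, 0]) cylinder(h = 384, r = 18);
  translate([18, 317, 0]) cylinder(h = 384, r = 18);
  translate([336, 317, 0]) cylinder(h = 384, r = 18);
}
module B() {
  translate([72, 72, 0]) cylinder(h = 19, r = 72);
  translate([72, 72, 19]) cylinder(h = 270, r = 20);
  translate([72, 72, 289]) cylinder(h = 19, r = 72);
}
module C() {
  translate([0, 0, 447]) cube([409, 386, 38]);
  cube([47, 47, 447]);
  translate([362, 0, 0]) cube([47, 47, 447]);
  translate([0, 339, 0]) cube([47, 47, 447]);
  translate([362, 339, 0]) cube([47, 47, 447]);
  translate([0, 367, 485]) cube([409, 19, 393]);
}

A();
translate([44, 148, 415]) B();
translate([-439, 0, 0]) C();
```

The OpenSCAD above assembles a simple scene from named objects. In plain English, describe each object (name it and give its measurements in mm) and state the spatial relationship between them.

A is a four-legged stool. The seat is a 354×335×31 mm slab whose top surface is at z = 415 mm; four round legs, each 36 mm in diameter, run from the floor (z = 0) to the underside of the seat, each leg's axis is inset half a diameter from the nearest pair of seat edges (so the leg's bounding box is flush with the corner).

B is a spool: two coaxial disc flanges of radius 72 mm and thickness 19 mm, joined by a core cylinder of radius 20 mm and height 270 mm. The lower flange rests on z = 0 and the three cylinders share a vertical axis.

C is a chair. The seat is a 409×386×38 mm slab with its top at z = 485 mm, on four 47×47 mm corner legs (flush with the seat edges, standing on z = 0). A flat backrest 19 mm thick, 393 mm tall, spans the full seat width and rises from the seat top along its +y edge, rear face flush with the rear of the seat.

The spool is on top of the stool. The chair is on the floor beside the stool on its −x side.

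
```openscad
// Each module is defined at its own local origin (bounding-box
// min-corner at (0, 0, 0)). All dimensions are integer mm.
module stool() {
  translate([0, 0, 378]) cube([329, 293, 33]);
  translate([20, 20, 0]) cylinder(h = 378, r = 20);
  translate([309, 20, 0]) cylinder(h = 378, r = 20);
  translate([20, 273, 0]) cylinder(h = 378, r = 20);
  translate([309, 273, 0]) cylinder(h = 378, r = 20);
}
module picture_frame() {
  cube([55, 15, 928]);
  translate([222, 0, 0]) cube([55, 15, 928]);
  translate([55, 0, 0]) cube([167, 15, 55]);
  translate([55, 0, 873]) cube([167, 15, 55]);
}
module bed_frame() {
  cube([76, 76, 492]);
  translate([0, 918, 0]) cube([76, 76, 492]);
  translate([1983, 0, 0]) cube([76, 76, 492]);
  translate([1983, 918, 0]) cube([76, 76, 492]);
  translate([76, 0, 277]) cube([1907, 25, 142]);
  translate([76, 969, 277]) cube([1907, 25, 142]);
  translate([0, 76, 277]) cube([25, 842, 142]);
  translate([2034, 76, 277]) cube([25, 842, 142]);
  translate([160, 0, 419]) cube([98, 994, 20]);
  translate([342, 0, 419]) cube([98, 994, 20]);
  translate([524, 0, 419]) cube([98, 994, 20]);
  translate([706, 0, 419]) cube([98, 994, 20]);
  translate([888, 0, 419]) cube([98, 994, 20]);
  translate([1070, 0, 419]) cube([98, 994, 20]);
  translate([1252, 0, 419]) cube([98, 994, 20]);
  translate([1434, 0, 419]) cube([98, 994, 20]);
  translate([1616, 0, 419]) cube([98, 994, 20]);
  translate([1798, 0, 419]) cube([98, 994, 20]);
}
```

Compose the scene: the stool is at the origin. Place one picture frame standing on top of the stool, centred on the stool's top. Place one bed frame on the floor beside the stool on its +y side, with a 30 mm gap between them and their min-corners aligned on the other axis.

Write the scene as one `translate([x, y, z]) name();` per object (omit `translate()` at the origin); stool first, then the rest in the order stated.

stool();
translate([26, 139, 411]) picture_frame();
translate([0, 323, 0]) bed_frame();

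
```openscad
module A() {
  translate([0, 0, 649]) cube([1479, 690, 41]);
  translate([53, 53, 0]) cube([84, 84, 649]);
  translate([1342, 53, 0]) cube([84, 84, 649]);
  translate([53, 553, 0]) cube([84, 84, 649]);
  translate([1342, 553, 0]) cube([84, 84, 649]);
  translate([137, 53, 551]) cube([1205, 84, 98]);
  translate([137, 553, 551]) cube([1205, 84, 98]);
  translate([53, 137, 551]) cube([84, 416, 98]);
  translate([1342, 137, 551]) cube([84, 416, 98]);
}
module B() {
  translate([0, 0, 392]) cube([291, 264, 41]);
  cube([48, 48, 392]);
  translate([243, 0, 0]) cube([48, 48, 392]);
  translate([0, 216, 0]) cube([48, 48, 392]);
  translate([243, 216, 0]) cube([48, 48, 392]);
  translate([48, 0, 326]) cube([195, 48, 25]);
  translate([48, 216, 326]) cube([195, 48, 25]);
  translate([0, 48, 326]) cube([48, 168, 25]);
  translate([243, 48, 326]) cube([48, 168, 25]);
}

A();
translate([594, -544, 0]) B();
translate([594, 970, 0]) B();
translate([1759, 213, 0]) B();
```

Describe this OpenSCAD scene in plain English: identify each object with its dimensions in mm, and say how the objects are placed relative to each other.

A is a table with a 1479×690 mm rectangular top, 41 mm thick, top surface at z = 690 mm, supported by four 84×84 mm square legs, each inset 53 mm from the nearest pair of top edges, running from the floor. Four apron rails, 84 mm thick and 98 mm tall, run between adjacent legs with their top edges flush with the underside of the top and their outer faces flush with the legs' outer faces.

B is a simple wooden stool: a rectangular seat 291 mm (x) by 264 mm (y), 41 mm thick, top face at z = 433 mm, on four square legs, each 48×48 mm in cross-section. The legs rest on z = 0, each flush with a corner of the seat. Four stretchers, 48 mm wide and 25 mm tall, connect adjacent legs with their undersides at z = 326 mm, each running between the inner faces of the legs it joins and aligned with the legs' outer faces on the other axis.

Three stools sit around the table at the −y, +y, +x sides.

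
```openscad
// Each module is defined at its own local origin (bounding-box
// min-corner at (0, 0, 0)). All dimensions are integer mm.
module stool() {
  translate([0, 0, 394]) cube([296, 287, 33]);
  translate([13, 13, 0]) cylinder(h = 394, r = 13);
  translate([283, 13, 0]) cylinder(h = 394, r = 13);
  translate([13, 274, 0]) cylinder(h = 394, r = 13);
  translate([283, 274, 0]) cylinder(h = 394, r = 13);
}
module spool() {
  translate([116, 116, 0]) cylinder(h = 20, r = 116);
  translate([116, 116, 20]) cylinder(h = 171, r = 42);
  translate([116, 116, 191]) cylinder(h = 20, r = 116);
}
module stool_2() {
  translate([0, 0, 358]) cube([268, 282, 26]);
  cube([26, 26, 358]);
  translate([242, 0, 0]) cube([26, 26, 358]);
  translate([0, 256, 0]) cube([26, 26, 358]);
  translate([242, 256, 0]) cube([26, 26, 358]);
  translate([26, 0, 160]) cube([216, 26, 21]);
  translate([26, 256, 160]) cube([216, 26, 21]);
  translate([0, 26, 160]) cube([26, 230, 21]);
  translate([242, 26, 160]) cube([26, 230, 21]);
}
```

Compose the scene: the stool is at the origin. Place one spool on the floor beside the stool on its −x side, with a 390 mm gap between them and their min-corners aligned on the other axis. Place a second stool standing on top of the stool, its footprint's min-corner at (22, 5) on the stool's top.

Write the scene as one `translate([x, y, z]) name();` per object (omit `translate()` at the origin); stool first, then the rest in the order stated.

stool();
translate([-622, 0, 0]) spool();
translate([22, 5, 427]) stool_2();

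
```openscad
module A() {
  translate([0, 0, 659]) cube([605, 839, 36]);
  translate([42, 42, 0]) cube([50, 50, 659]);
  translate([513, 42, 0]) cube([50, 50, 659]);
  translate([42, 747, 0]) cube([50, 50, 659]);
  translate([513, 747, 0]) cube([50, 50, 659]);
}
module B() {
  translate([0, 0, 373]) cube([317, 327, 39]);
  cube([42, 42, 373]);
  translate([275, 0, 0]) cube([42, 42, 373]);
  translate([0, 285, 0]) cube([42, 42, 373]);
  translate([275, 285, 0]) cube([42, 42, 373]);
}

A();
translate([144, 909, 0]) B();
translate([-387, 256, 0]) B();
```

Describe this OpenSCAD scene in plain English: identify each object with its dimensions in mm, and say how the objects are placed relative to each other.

A is a table: top 605 mm (x) × 839 mm (y), 36 mm thick, upper face at z = 695 mm, on four 50×50 mm square legs, each inset 42 mm from the nearest pair of top edges, running from z = 0 to the bottom of the top.

B is a four-legged stool. The seat is 317×327 mm, 39 mm thick, top at z = 412 mm. It stands on four square legs, each 42×42 mm in cross-section, from z = 0 to the seat underside, each flush with a corner of the seat.

Two stools sit around the table at the +y, −x sides.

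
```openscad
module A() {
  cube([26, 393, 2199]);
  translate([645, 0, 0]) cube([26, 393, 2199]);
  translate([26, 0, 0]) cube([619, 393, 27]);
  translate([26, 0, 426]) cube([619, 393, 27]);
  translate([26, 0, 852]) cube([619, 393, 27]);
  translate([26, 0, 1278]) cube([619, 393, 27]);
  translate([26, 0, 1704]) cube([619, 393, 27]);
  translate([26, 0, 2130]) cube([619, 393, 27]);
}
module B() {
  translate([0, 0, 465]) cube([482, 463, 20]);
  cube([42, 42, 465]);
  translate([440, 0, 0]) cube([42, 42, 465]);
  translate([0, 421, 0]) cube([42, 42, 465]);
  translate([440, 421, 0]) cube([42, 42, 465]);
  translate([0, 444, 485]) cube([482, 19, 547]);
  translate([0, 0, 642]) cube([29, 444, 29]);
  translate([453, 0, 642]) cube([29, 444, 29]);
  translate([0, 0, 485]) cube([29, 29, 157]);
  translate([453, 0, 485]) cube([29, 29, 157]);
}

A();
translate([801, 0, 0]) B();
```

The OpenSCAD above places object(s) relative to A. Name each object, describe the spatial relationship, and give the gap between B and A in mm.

A is a bookshelf. B is a chair. The chair is on the floor beside the bookshelf on its +x side. The gap between the chair and the bookshelf is 130 mm.

The chair's nearest face is 130 mm from the bookshelf's +x face.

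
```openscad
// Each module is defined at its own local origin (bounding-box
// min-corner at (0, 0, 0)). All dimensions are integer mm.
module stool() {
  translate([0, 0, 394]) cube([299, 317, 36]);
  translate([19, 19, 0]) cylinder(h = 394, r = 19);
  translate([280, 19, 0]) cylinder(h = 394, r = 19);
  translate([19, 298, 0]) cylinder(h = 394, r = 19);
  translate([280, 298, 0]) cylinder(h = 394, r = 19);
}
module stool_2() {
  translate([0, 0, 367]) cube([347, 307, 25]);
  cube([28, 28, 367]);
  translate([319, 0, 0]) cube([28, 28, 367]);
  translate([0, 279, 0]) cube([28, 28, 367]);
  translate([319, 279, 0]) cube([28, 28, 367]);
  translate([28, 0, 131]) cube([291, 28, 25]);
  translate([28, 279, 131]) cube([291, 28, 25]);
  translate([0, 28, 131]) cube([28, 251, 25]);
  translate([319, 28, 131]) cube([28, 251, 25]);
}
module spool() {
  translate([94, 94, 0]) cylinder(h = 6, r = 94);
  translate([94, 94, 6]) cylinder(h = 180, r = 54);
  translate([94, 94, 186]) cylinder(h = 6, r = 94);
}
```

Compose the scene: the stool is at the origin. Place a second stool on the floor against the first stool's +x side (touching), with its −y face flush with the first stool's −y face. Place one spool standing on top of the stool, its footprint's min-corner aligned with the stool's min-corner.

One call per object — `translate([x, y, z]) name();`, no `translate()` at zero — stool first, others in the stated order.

stool();
translate([299, 0, 0]) stool_2();
translate([0, 0, 430]) spool();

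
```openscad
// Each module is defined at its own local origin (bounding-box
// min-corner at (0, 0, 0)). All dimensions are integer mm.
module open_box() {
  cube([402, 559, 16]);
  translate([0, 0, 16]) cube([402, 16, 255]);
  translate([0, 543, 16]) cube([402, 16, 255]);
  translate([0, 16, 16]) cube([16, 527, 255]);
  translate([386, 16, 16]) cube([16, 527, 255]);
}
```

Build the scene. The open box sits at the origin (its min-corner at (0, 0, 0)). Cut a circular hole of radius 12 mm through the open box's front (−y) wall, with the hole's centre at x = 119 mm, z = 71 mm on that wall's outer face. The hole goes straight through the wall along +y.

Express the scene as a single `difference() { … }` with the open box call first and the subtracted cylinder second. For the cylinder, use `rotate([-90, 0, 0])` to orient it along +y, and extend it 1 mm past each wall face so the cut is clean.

difference() {
  open_box();
  translate([119, -1, 71]) rotate([-90, 0, 0]) cylinder(h = 18, r = 12);
}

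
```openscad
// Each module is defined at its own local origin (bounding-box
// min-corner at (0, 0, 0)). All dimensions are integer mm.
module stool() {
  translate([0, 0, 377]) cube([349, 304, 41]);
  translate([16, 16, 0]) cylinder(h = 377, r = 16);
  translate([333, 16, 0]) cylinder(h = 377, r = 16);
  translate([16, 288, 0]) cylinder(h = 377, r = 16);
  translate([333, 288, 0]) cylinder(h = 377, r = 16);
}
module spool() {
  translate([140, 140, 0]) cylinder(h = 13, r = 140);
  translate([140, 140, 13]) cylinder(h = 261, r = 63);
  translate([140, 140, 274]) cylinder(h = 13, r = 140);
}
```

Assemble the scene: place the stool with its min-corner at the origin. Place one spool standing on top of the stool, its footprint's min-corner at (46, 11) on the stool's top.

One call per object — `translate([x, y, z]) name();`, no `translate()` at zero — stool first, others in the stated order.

stool();
translate([46, 11, 418]) spool();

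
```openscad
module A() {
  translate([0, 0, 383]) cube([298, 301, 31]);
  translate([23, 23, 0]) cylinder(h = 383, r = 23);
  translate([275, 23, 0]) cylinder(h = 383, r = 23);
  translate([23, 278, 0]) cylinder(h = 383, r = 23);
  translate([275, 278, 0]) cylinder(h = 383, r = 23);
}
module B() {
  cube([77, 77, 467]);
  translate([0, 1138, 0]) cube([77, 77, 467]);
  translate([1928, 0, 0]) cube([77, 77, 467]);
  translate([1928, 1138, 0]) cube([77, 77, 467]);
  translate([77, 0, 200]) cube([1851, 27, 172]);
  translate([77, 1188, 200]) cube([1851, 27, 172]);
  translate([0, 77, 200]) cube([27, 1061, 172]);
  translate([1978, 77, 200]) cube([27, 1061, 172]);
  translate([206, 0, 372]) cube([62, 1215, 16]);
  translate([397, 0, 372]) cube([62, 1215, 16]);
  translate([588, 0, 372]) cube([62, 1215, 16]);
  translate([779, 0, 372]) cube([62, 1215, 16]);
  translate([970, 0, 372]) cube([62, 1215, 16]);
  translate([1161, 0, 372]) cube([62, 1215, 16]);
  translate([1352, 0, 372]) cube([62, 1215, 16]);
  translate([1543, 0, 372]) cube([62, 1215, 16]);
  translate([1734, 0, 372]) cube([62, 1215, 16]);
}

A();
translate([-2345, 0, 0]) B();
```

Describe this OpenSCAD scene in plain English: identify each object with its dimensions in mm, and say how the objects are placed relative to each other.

A is a simple wooden stool: a rectangular seat 298 mm (x) by 301 mm (y), 31 mm thick, top face at z = 414 mm, on four round legs, each 46 mm in diameter. The legs rest on z = 0, each leg's axis is inset half a diameter from the nearest pair of seat edges (so the leg's bounding box is flush with the corner).

B is a bed frame 2005 mm long (x) by 1215 mm wide (y). Four 77×77 mm corner posts, 467 mm tall, at the corners of the footprint. Four rails of 27 mm thickness and 172 mm height run between adjacent posts with their undersides at z = 200 mm, their outer faces flush with the outside of the frame (the two x-running rails run between the posts' inner faces; the two y-running rails run between the posts' inner faces). 9 slats, each 62 mm wide (x) and 16 mm thick, lie across the top of the two x-running rails, running the full 1215 mm width of the frame in y; the slats are evenly spaced along x between the inner faces of the end posts with equal gaps (rounded down to the nearest mm) at the −x end and between each pair — any rounding remainder accumulates at the +x end.

The bed frame is on the floor beside the stool on its −x side.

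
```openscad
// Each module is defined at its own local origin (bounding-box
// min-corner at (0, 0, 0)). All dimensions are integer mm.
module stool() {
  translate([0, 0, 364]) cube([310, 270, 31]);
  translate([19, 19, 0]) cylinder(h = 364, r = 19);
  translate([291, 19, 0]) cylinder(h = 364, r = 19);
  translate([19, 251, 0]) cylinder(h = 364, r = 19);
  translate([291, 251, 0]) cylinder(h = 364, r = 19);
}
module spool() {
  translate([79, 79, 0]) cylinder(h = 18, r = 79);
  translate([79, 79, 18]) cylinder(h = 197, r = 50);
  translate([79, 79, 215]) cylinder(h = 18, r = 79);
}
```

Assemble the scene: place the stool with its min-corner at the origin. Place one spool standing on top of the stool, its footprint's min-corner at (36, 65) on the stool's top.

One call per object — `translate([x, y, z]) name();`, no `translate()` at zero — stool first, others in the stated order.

stool();
translate([36, 65, 395]) spool();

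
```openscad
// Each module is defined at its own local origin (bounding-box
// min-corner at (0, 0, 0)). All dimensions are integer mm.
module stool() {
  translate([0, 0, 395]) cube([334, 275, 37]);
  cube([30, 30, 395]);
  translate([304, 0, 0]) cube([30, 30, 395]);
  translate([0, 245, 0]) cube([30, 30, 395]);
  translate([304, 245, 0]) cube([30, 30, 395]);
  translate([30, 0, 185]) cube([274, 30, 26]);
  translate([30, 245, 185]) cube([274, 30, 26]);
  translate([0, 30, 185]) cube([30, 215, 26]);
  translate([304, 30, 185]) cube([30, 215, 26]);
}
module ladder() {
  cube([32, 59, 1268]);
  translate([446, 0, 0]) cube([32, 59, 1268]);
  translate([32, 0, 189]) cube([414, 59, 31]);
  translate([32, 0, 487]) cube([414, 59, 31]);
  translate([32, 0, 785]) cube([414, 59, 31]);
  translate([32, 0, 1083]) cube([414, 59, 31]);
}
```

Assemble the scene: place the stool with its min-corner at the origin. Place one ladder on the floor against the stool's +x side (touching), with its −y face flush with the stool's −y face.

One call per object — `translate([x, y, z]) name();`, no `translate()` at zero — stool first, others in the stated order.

stool();
translate([334, 0, 0]) ladder();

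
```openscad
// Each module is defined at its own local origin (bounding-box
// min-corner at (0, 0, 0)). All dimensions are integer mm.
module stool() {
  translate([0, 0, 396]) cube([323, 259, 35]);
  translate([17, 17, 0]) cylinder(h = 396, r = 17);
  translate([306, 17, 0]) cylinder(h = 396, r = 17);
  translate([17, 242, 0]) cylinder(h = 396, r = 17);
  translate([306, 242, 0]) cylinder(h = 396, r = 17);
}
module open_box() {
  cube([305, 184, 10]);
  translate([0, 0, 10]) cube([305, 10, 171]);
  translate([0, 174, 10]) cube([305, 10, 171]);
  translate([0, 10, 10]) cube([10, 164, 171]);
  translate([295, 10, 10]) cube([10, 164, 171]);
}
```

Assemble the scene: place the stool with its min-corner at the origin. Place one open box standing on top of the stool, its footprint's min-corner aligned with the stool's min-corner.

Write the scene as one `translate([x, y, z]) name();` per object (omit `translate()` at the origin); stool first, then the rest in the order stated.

stool();
translate([0, 0, 431]) open_box();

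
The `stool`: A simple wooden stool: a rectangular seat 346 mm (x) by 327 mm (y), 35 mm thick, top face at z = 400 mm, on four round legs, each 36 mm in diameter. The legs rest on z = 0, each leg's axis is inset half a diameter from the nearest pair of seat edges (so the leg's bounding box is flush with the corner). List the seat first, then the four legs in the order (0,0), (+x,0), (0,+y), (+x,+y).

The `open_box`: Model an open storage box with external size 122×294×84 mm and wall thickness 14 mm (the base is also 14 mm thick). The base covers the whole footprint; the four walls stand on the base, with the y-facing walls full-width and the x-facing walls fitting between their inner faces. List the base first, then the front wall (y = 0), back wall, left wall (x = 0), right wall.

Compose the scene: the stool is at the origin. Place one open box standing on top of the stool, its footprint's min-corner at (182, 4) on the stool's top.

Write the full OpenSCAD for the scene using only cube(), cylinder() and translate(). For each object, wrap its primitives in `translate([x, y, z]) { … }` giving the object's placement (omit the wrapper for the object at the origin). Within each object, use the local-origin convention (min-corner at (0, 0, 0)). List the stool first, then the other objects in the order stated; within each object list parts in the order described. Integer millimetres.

translate([0, 0, 365]) cube([346, 327, 35]);
translate([18, 18, 0]) cylinder(h = 365, r = 18);
translate([328, 18, 0]) cylinder(h = 365, r = 18);
translate([18, 309, 0]) cylinder(h = 365, r = 18);
translate([328, 309, 0]) cylinder(h = 365, r = 18);
translate([182, 4, 400]) {
  cube([122, 294, 14]);
  translate([0, 0, 14]) cube([122, 14, 70]);
  translate([0, 280, 14]) cube([122, 14, 70]);
  translate([0, 14, 14]) cube([14, 266, 70]);
  translate([108, 14, 14]) cube([14, 266, 70]);
}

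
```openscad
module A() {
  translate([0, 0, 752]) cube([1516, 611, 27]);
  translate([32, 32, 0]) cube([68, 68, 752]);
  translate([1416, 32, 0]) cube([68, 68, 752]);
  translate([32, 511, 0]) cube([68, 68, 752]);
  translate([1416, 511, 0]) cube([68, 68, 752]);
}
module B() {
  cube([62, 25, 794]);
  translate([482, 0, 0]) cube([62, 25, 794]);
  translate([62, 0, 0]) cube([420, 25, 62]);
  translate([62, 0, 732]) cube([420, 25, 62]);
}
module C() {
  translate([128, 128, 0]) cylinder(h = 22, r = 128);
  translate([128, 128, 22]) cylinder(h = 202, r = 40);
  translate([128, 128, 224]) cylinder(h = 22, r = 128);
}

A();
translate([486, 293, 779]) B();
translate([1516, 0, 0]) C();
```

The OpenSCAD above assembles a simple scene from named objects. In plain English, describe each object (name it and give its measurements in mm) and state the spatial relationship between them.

A is a table: top 1516 mm (x) × 611 mm (y), 27 mm thick, upper face at z = 779 mm, on four 68×68 mm square legs, each inset 32 mm from the nearest pair of top edges, running from z = 0 to the bottom of the top.

B is a rectangular picture frame lying in the x–z plane (depth along y). The opening is 420 mm wide (x) by 670 mm tall (z), surrounded by a border 62 mm wide on all four sides. The frame is 25 mm deep and is made of two full-height vertical stiles with two horizontal rails fitted between them.

C is a spool: two coaxial disc flanges of radius 128 mm and thickness 22 mm, joined by a core cylinder of radius 40 mm and height 202 mm. The lower flange rests on z = 0 and the three cylinders share a vertical axis.

The picture frame is on top of the table, centred. The spool is against the table's +x side, with their −y faces flush.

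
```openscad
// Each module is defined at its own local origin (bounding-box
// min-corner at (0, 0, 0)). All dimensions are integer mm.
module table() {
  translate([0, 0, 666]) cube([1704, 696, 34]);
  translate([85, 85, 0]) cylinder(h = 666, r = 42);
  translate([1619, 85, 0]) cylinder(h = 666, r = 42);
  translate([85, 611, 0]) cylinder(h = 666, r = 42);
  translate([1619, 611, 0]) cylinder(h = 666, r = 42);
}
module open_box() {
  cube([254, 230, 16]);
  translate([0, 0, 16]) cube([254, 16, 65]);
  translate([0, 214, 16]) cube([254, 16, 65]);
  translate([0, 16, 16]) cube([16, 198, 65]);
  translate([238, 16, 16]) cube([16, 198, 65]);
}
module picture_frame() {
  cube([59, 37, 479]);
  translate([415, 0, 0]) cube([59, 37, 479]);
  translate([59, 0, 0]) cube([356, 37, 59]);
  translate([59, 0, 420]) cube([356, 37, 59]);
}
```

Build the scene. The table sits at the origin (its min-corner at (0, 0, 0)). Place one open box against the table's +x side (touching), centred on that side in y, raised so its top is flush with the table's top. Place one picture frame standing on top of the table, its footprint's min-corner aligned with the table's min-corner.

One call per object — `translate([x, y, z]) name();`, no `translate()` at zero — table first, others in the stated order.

table();
translate([1704, 233, 619]) open_box();
translate([0, 0, 700]) picture_frame();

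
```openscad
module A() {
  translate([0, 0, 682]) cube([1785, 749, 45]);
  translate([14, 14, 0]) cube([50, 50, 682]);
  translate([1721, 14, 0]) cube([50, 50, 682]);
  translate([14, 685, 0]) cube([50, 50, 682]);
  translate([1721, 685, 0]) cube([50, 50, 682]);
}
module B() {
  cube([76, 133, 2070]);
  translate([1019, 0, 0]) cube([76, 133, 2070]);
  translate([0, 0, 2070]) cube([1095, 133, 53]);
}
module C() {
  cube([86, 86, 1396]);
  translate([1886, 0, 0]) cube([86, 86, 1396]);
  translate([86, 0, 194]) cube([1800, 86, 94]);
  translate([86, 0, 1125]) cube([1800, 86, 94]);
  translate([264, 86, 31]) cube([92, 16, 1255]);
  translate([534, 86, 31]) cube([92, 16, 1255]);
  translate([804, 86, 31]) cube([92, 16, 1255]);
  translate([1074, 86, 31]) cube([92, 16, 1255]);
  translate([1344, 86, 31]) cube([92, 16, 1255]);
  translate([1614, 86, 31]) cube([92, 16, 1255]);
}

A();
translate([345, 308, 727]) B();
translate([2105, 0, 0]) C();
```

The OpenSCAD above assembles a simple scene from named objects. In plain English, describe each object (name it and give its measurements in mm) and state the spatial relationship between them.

A is a table with a 1785×749 mm rectangular top, 45 mm thick, top surface at z = 727 mm, supported by four 50×50 mm square legs, each inset 14 mm from the nearest pair of top edges, running from the floor.

B is a door frame. The clear opening is 943 mm wide and 2070 mm high. Two 76 mm wide jambs, 133 mm deep, stand either side of the opening from the floor to the top of the opening. A 53 mm thick head sits across the top of both jambs, spanning the full outside width of the frame.

C is a fence section. Two 86×86 mm posts, 1396 mm tall, stand on the floor with a clear span of 1800 mm between their inner faces. Two horizontal rails of 86×94 mm section span the gap between the posts with their undersides at z = 194 mm and z = 1125 mm, flush with the posts' −y face. 6 pickets, each 92 mm wide, 16 mm thick and 1255 mm tall, are fixed to the +y face of the rails with their bottoms at z = 31 mm, evenly spaced across the span with equal gaps (rounded down to the nearest mm) at the −x end and between each pair — any rounding remainder accumulates at the +x end.

The door frame is on top of the table, centred. The fence section is on the floor beside the table on its +x side.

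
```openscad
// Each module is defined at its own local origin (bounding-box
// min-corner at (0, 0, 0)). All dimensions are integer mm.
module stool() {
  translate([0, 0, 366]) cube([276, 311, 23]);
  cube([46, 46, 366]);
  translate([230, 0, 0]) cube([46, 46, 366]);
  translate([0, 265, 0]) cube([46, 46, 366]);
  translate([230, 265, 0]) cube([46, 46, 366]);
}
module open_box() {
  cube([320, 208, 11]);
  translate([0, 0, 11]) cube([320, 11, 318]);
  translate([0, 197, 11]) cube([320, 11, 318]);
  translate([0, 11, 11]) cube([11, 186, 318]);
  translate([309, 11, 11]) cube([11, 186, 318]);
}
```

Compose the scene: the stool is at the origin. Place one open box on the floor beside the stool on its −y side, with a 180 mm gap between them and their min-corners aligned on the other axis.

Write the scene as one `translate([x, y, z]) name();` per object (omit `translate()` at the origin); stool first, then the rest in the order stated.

stool();
translate([0, -388, 0]) open_box();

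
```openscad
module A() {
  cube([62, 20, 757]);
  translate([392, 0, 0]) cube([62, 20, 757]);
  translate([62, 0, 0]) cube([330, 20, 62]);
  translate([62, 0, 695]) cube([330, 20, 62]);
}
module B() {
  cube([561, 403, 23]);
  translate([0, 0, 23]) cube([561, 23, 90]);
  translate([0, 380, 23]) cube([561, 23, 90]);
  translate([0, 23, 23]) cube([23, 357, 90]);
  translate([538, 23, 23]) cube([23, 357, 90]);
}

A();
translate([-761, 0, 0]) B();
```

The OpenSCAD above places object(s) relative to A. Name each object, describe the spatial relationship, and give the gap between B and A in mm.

A is a picture frame. B is an open box. The open box is on the floor beside the picture frame on its −x side. The gap between the open box and the picture frame is 200 mm.

The open box's nearest face is 200 mm from the picture frame's −x face.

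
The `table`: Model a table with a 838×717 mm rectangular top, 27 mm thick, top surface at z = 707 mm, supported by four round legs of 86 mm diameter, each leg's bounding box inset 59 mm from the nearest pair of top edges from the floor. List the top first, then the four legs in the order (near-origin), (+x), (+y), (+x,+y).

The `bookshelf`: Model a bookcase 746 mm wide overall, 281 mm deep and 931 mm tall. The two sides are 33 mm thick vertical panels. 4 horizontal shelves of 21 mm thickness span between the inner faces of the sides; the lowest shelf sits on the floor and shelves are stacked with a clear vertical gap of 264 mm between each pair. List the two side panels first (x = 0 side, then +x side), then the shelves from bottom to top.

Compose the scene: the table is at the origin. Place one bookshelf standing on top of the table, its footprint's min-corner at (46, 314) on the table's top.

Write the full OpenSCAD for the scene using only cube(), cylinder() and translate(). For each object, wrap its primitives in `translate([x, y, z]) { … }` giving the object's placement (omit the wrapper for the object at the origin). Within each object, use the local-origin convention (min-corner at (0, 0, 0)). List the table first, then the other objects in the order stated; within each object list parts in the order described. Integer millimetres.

translate([0, 0, 680]) cube([838, 717, 27]);
translate([102, 102, 0]) cylinder(h = 680, r = 43);
translate([736, 102, 0]) cylinder(h = 680, r = 43);
translate([102, 615, 0]) cylinder(h = 680, r = 43);
translate([736, 615, 0]) cylinder(h = 680, r = 43);
translate([46, 314, 707]) {
  cube([33, 281, 931]);
  translate([713, 0, 0]) cube([33, 281, 931]);
  translate([33, 0, 0]) cube([680, 281, 21]);
  translate([33, 0, 285]) cube([680, 281, 21]);
  translate([33, 0, 570]) cube([680, 281, 21]);
  translate([33, 0, 855]) cube([680, 281, 21]);
}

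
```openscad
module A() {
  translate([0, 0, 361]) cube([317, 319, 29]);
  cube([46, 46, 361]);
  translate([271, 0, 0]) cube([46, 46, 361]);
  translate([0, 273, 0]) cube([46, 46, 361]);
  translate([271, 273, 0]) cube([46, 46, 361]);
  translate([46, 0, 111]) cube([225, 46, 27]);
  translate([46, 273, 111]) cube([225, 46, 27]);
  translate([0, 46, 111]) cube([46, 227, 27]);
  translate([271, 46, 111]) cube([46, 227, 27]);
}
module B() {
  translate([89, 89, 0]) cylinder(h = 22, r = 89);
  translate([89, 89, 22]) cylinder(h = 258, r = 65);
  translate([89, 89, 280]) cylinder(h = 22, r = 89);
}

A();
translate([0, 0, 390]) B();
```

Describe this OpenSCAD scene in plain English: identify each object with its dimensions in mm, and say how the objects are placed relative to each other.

A is a four-legged stool. The seat is a 317×319×29 mm slab whose top surface is at z = 390 mm; four square legs, each 46×46 mm in cross-section, run from the floor (z = 0) to the underside of the seat, each flush with a corner of the seat. Four stretchers, 46 mm wide and 27 mm tall, connect adjacent legs with their undersides at z = 111 mm, each running between the inner faces of the legs it joins and aligned with the legs' outer faces on the other axis.

B is a spool: two coaxial disc flanges of radius 89 mm and thickness 22 mm, joined by a core cylinder of radius 65 mm and height 258 mm. The lower flange rests on z = 0 and the three cylinders share a vertical axis.

The spool is on top of the stool.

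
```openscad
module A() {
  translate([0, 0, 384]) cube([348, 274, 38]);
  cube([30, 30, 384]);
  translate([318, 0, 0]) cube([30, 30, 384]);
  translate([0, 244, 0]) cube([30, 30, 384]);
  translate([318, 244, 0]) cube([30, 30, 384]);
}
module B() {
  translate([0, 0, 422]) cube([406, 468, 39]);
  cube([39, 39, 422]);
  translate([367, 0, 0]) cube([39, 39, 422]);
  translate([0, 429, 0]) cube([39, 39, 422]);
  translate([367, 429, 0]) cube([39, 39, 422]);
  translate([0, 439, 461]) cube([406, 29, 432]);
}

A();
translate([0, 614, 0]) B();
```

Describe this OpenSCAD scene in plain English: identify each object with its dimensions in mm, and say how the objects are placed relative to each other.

A is a four-legged stool. The seat is 348×274 mm, 38 mm thick, top at z = 422 mm. It stands on four square legs, each 30×30 mm in cross-section, from z = 0 to the seat underside, each flush with a corner of the seat.

B is a chair: 406×468 mm seat, 39 mm thick, top at z = 461 mm, on four 39 mm square corner legs flush with the seat edges. A 29 mm thick backrest slab spans the full seat width, extending 432 mm above the seat top, its back face flush with the seat's +y edge.

The chair is on the floor beside the stool on its +y side.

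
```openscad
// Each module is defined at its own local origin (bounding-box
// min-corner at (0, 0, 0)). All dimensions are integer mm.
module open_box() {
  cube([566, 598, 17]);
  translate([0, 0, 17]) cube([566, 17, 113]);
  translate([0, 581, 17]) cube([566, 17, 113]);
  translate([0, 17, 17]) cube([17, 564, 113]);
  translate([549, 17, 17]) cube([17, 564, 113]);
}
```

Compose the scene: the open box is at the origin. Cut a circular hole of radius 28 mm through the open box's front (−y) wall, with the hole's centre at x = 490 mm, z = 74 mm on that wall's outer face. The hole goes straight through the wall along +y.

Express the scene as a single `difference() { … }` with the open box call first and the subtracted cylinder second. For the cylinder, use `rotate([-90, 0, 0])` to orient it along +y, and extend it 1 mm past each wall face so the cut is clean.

difference() {
  open_box();
  translate([490, -1, 74]) rotate([-90, 0, 0]) cylinder(h = 19, r = 28);
}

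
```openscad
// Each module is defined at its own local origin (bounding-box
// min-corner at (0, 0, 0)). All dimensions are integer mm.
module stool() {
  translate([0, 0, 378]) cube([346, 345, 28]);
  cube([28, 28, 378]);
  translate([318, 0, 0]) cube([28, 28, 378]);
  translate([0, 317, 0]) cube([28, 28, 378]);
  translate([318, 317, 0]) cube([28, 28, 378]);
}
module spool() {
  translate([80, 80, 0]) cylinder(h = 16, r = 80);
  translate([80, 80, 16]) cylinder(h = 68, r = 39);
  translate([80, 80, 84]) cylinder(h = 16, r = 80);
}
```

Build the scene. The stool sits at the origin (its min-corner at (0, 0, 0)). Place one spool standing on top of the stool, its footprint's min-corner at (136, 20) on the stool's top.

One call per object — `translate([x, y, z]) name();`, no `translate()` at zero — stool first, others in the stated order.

stool();
translate([136, 20, 406]) spool();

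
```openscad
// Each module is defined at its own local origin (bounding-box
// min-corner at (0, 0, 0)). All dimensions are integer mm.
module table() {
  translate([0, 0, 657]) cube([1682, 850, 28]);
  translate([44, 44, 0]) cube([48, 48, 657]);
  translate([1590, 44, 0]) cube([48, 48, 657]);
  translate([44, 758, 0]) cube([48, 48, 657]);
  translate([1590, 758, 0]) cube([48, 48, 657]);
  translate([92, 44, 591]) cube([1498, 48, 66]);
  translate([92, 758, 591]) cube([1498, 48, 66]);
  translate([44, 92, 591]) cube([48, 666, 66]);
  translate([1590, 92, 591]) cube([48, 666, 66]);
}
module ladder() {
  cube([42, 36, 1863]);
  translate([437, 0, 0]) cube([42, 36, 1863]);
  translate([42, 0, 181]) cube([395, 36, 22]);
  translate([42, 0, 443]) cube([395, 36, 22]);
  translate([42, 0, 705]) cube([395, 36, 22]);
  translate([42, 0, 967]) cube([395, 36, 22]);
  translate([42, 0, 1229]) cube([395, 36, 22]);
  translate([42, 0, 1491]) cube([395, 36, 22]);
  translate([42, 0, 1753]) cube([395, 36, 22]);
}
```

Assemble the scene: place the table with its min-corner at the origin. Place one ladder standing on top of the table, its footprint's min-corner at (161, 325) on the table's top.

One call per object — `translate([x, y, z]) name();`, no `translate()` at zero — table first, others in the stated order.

table();
translate([161, 325, 685]) ladder();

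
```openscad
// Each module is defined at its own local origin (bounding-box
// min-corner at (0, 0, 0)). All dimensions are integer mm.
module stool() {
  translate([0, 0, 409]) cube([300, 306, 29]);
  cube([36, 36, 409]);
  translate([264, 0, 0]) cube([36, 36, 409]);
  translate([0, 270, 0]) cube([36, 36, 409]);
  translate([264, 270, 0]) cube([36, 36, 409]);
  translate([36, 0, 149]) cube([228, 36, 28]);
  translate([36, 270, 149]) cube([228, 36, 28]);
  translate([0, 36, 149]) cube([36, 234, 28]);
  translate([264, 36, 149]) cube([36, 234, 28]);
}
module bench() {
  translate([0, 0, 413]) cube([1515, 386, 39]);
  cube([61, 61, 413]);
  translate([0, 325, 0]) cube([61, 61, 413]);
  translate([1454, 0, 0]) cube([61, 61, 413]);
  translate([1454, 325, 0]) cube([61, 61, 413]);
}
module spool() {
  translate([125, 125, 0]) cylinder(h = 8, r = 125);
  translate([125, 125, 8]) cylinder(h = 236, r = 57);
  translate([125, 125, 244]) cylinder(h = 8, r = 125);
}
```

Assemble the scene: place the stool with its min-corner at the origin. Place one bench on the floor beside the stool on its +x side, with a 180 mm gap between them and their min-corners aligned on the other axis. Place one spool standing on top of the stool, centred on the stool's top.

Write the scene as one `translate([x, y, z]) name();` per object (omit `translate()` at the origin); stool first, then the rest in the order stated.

stool();
translate([480, 0, 0]) bench();
translate([25, 28, 438]) spool();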